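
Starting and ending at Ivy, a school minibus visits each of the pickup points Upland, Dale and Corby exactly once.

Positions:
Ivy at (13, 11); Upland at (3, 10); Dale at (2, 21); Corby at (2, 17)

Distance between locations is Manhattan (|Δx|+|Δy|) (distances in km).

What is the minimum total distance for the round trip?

Minimum total distance: 44 km.

With 3 stops there are 3!/2 = 3 distinct round trips (a route and its reverse cost the same).
Ivy - Upland - Dale - Corby - Ivy: 11+12+4+17 = 44
Ivy - Upland - Corby - Dale - Ivy: 11+8+4+21 = 44
Ivy - Dale - Upland - Corby - Ivy: 21+12+8+17 = 58
The minimum is 44.
One optimal route: Ivy → Upland → Dale → Corby → Ivy (or its reverse).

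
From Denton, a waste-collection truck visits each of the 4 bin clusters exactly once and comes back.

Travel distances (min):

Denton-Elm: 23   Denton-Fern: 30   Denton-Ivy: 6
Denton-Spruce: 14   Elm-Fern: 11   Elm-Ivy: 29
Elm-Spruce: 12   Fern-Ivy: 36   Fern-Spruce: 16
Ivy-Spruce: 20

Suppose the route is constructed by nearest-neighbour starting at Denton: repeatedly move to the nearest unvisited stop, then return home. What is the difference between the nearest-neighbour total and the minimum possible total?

From Denton: Ivy=6, Spruce=14, Elm=23, Fern=30 → choose Ivy (6).
From Ivy: Spruce=20, Elm=29, Fern=36 → choose Spruce (20).
From Spruce: Elm=12, Fern=16 → choose Elm (12).
From Elm: Fern=11 → choose Fern (11).
NN route Denton → Ivy → Spruce → Elm → Fern → Denton costs 79.
Optimal: Denton → Elm → Fern → Spruce → Ivy → Denton costs 76 (by enumerating all 12 distinct tours).
Excess = 79 − 76 = 3.

Excess over optimum: 3 min.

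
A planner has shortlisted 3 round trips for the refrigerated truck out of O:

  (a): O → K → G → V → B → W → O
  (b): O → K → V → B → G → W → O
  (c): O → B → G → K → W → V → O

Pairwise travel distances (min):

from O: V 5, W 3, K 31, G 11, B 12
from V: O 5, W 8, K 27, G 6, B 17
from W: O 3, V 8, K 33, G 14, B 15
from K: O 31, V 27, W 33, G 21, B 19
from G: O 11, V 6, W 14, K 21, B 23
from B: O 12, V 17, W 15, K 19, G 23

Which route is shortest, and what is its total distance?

(a): 31 + 21 + 6 + 17 + 15 + 3 = 93
(b): 31 + 27 + 17 + 23 + 14 + 3 = 115
(c): 12 + 23 + 21 + 33 + 8 + 5 = 102

93 min — (a) is the shortest.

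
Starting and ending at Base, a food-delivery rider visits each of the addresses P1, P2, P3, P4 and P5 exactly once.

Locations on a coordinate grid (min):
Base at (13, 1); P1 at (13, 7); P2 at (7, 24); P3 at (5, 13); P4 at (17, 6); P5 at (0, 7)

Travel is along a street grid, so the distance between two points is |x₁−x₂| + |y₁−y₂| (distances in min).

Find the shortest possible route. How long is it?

There are 60 distinct closed tours to check (reversals are equivalent).
Base - P1 - P2 - P3 - P4 - P5 - Base: 6+23+13+19+18+19 = 98
Base - P1 - P2 - P3 - P5 - P4 - Base: 6+23+13+11+18+9 = 80
Base - P1 - P2 - P4 - P3 - P5 - Base: 6+23+28+19+11+19 = 106
Base - P1 - P2 - P4 - P5 - P3 - Base: 6+23+28+18+11+20 = 106
Base - P1 - P2 - P5 - P3 - P4 - Base: 6+23+24+11+19+9 = 92
Base - P1 - P2 - P5 - P4 - P3 - Base: 6+23+24+18+19+20 = 110
Base - P1 - P3 - P2 - P4 - P5 - Base: 6+14+13+28+18+19 = 98
Base - P1 - P3 - P2 - P5 - P4 - Base: 6+14+13+24+18+9 = 84
Base - P1 - P3 - P4 - P2 - P5 - Base: 6+14+19+28+24+19 = 110
Base - P1 - P3 - P4 - P5 - P2 - Base: 6+14+19+18+24+29 = 110
Base - P1 - P3 - P5 - P2 - P4 - Base: 6+14+11+24+28+9 = 92
Base - P1 - P3 - P5 - P4 - P2 - Base: 6+14+11+18+28+29 = 106
Base - P1 - P4 - P2 - P3 - P5 - Base: 6+5+28+13+11+19 = 82
Base - P1 - P4 - P2 - P5 - P3 - Base: 6+5+28+24+11+20 = 94
… (46 more)
The minimum is 80.
One optimal route: Base → P1 → P2 → P3 → P5 → P4 → Base (or its reverse).

Shortest round trip = 80 min.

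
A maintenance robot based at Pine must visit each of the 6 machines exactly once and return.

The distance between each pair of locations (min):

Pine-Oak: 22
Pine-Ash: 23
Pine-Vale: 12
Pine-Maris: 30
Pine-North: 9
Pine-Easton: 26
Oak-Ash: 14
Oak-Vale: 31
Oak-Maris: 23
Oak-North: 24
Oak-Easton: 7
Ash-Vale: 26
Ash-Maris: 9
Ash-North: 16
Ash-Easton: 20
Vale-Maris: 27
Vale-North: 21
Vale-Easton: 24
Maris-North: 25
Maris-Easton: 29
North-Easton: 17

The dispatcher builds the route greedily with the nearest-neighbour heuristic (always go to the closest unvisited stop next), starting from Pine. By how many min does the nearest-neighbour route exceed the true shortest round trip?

Excess over optimum: 5 min.

From Pine: North=9, Vale=12, Oak=22, Ash=23, Easton=26, Maris=30 → choose North (9).
From North: Ash=16, Easton=17, Vale=21, Oak=24, Maris=25 → choose Ash (16).
From Ash: Maris=9, Oak=14, Easton=20, Vale=26 → choose Maris (9).
From Maris: Oak=23, Vale=27, Easton=29 → choose Oak (23).
From Oak: Easton=7, Vale=31 → choose Easton (7).
From Easton: Vale=24 → choose Vale (24).
NN route Pine → North → Ash → Maris → Oak → Easton → Vale → Pine costs 100.
Optimal: Pine → Vale → Maris → Ash → Oak → Easton → North → Pine costs 95 (by enumerating all 360 distinct tours).
Excess = 100 − 95 = 5.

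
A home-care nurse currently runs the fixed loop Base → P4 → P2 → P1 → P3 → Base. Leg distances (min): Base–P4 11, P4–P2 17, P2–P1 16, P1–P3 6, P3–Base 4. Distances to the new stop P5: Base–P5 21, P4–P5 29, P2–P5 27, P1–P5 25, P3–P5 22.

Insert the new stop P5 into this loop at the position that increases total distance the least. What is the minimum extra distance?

Adding 36 min by placing P5 on the P2–P1 leg.

Insertion cost between consecutive stops i–j is d(i,P5) + d(P5,j) − d(i,j):
  between Base and P4: 21 + 29 − 11 = 39
  between P4 and P2: 29 + 27 − 17 = 39
  between P2 and P1: 27 + 25 − 16 = 36
  between P1 and P3: 25 + 22 − 6 = 41
  between P3 and Base: 22 + 21 − 4 = 39
Cheapest insertion is between P2 and P1, adding 36.
New total = 54 + 36 = 90.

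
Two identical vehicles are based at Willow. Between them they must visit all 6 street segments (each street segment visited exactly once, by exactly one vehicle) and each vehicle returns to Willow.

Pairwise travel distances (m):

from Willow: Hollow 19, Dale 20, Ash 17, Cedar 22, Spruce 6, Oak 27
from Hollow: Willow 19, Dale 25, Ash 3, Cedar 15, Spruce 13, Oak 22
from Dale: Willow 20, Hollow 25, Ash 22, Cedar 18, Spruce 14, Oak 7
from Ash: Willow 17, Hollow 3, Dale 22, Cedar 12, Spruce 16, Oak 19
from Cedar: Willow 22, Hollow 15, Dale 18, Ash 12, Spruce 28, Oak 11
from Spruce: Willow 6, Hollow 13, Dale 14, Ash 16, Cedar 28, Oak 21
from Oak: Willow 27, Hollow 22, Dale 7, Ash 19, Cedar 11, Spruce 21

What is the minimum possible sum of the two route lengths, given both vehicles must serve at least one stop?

84 m — the smallest possible combined total.

Check every non-empty split of the stops between the two vehicles; for each half take its own optimal tour:
  {Hollow} + {Dale, Ash, Cedar, Spruce, Oak}: 38 + 67 = 105
  {Dale} + {Hollow, Ash, Cedar, Spruce, Oak}: 40 + 72 = 112
  {Hollow, Dale} + {Ash, Cedar, Spruce, Oak}: 64 + 67 = 131
  {Ash} + {Hollow, Dale, Cedar, Spruce, Oak}: 34 + 72 = 106
  {Hollow, Ash} + {Dale, Cedar, Spruce, Oak}: 39 + 60 = 99
  {Dale, Ash} + {Hollow, Cedar, Spruce, Oak}: 59 + 72 = 131
  … (31 splits in total)
  {Spruce} + {Hollow, Dale, Ash, Cedar, Oak}: 12 + 72 = 84  ← best
Best: vehicle 1 Willow → Spruce → Willow = 12; vehicle 2 Willow → Hollow → Ash → Cedar → Oak → Dale → Willow = 72; combined 84.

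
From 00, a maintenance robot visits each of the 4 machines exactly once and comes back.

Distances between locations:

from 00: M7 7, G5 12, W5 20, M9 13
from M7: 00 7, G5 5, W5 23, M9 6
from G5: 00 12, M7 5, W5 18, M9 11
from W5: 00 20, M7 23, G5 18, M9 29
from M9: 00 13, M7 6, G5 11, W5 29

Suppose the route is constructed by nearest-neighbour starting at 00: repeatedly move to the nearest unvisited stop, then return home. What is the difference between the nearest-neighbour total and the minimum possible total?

From 00: M7=7, G5=12, M9=13, W5=20 → choose M7 (7).
From M7: G5=5, M9=6, W5=23 → choose G5 (5).
From G5: M9=11, W5=18 → choose M9 (11).
From M9: W5=29 → choose W5 (29).
NN route 00 → M7 → G5 → M9 → W5 → 00 costs 72.
Optimal: 00 → M7 → M9 → G5 → W5 → 00 costs 62 (by enumerating all 12 distinct tours).
Excess = 72 − 62 = 10.

Excess over optimum: 10.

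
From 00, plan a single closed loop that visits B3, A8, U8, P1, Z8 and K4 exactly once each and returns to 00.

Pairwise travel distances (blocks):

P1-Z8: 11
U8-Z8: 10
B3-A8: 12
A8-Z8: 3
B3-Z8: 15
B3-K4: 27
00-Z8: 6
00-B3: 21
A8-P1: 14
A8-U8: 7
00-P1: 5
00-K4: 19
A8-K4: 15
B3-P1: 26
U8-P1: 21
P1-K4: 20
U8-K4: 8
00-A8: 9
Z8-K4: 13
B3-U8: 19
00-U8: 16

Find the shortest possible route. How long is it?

With 6 stops there are 6!/2 = 360 distinct round trips (a route and its reverse cost the same).
00-B3-A8-U8-P1-Z8-K4-00: 21+12+7+21+11+13+19 = 104
00-B3-A8-U8-P1-K4-Z8-00: 21+12+7+21+20+13+6 = 100
00-B3-A8-U8-Z8-P1-K4-00: 21+12+7+10+11+20+19 = 100
00-B3-A8-U8-Z8-K4-P1-00: 21+12+7+10+13+20+5 = 88
00-B3-A8-U8-K4-P1-Z8-00: 21+12+7+8+20+11+6 = 85
00-B3-A8-U8-K4-Z8-P1-00: 21+12+7+8+13+11+5 = 77
00-B3-A8-P1-U8-Z8-K4-00: 21+12+14+21+10+13+19 = 110
00-B3-A8-P1-U8-K4-Z8-00: 21+12+14+21+8+13+6 = 95
… (352 more)
00-P1-K4-U8-B3-A8-Z8-00: 5+20+8+19+12+3+6 = 73  ← best
The minimum is 73.
One optimal route: 00 → P1 → K4 → U8 → B3 → A8 → Z8 → 00 (or its reverse).

73 blocks — the shortest possible round trip.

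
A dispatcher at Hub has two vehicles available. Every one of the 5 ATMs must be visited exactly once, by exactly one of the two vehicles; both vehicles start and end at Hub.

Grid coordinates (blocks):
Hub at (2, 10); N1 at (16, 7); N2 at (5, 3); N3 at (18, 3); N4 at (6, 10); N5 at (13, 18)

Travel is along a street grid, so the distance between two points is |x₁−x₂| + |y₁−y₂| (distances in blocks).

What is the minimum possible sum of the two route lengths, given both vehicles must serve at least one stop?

Try each way of splitting the stops between the two vehicles (each non-empty) and, for each split, find the best tour for each vehicle:
  {N1} + {N2, N3, N4, N5}: 34 + 62 = 96
  {N2} + {N1, N3, N4, N5}: 20 + 62 = 82
  {N1, N2} + {N3, N4, N5}: 42 + 62 = 104
  {N3} + {N1, N2, N4, N5}: 46 + 58 = 104
  {N1, N3} + {N2, N4, N5}: 46 + 52 = 98
  {N2, N3} + {N1, N4, N5}: 46 + 50 = 96
  … (15 splits in total)
  {N4} + {N1, N2, N3, N5}: 8 + 62 = 70  ← best
Best: vehicle 1 Hub → N4 → Hub = 8; vehicle 2 Hub → N2 → N3 → N1 → N5 → Hub = 62; combined 70.

Minimum combined distance: 70 blocks.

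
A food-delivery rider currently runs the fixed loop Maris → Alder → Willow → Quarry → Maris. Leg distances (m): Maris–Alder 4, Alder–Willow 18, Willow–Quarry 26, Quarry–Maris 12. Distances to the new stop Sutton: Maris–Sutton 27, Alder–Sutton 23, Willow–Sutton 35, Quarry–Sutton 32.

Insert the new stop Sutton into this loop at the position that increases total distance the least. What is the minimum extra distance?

Insertion cost between consecutive stops i–j is d(i,Sutton) + d(Sutton,j) − d(i,j):
  between Maris and Alder: 27 + 23 − 4 = 46
  between Alder and Willow: 23 + 35 − 18 = 40
  between Willow and Quarry: 35 + 32 − 26 = 41
  between Quarry and Maris: 32 + 27 − 12 = 47
Cheapest insertion is between Alder and Willow, adding 40.
New total = 60 + 40 = 100.

Adding 40 m by placing Sutton on the Alder–Willow leg.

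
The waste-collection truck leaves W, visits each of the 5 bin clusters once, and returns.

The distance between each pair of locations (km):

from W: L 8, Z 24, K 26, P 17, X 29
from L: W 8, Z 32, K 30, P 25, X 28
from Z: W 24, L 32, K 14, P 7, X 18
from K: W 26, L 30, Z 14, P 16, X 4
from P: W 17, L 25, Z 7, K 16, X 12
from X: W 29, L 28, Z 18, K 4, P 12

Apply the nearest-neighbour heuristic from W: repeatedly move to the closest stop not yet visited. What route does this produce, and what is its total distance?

Total distance 87 km via the nearest-neighbour route W → L → P → Z → K → X → W.

From W: distances to unvisited — L=8, P=17, Z=24, K=26, X=29. Nearest is L (8).
From L: distances to unvisited — P=25, X=28, K=30, Z=32. Nearest is P (25).
From P: distances to unvisited — Z=7, X=12, K=16. Nearest is Z (7).
From Z: distances to unvisited — K=14, X=18. Nearest is K (14).
From K: distances to unvisited — X=4. Nearest is X (4).
Return X→W: 29.
Total = 8 + 25 + 7 + 14 + 4 + 29 = 87.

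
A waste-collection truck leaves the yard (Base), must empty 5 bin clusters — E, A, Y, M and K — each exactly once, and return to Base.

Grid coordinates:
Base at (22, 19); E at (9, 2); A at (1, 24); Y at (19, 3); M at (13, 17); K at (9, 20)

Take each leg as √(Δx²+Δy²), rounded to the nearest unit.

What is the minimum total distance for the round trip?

Base - E - A - Y - M - K - Base: 21+23+28+15+5+13 = 105
Base - E - A - Y - K - M - Base: 21+23+28+20+5+9 = 106
Base - E - A - M - Y - K - Base: 21+23+14+15+20+13 = 106
Base - E - A - M - K - Y - Base: 21+23+14+5+20+16 = 99
Base - E - A - K - Y - M - Base: 21+23+9+20+15+9 = 97
Base - E - A - K - M - Y - Base: 21+23+9+5+15+16 = 89
Base - E - Y - A - M - K - Base: 21+10+28+14+5+13 = 91
Base - E - Y - A - K - M - Base: 21+10+28+9+5+9 = 82
Base - E - Y - M - A - K - Base: 21+10+15+14+9+13 = 82
Base - E - Y - M - K - A - Base: 21+10+15+5+9+22 = 82
Base - E - Y - K - A - M - Base: 21+10+20+9+14+9 = 83
Base - E - Y - K - M - A - Base: 21+10+20+5+14+22 = 92
Base - E - M - A - Y - K - Base: 21+16+14+28+20+13 = 112
Base - E - M - A - K - Y - Base: 21+16+14+9+20+16 = 96
… (46 more)
Base - Y - E - A - K - M - Base: 16+10+23+9+5+9 = 72  ← best
The minimum is 72.
One optimal route: Base → Y → E → A → K → M → Base (or its reverse).

Shortest round trip = 72.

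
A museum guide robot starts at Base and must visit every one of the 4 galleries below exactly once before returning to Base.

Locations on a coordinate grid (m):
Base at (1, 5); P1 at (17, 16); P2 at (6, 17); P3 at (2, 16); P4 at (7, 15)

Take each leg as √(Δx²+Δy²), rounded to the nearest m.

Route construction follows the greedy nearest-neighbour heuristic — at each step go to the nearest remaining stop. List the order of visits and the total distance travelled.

Nearest-neighbour total = 46 m; route Base → P3 → P2 → P4 → P1 → Base.

Base → [P3:11 / P4:12 / P2:13 / P1:19] → P3 (11)
P3 → [P2:4 / P4:5 / P1:15] → P2 (4)
P2 → [P4:2 / P1:11] → P4 (2)
P4 → [P1:10] → P1 (10)
Return P1→Base: 19.
Total = 11 + 4 + 2 + 10 + 19 = 46.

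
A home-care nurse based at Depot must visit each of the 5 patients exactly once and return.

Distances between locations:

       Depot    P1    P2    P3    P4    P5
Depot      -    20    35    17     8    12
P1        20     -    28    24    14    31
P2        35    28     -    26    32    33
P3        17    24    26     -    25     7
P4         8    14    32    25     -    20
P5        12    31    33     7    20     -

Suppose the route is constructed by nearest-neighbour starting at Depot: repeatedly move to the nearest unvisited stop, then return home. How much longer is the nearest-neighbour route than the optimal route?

Depot: P4=8, P5=12, P3=17, P1=20, P2=35 ⇒ P4
P4: P1=14, P5=20, P3=25, P2=32 ⇒ P1
P1: P3=24, P2=28, P5=31 ⇒ P3
P3: P5=7, P2=26 ⇒ P5
P5: P2=33 ⇒ P2
NN route Depot → P4 → P1 → P3 → P5 → P2 → Depot costs 121.
Optimal: Depot → P4 → P1 → P2 → P3 → P5 → Depot costs 95 (by enumerating all 60 distinct tours).
Excess = 121 − 95 = 26.

The nearest-neighbour route is 26 longer than optimal.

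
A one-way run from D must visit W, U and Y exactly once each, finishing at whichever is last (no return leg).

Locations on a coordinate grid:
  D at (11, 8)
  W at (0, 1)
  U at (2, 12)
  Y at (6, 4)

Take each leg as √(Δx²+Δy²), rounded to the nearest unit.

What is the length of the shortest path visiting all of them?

There are 3! = 6 possible orderings.
D - W - U - Y: 13+11+9 = 33
D - W - Y - U: 13+7+9 = 29
D - U - W - Y: 10+11+7 = 28
D - U - Y - W: 10+9+7 = 26
D - Y - W - U: 6+7+11 = 24
D - Y - U - W: 6+9+11 = 26
The minimum is 24.
One shortest path: D → Y → W → U.

Minimum one-way distance = 24.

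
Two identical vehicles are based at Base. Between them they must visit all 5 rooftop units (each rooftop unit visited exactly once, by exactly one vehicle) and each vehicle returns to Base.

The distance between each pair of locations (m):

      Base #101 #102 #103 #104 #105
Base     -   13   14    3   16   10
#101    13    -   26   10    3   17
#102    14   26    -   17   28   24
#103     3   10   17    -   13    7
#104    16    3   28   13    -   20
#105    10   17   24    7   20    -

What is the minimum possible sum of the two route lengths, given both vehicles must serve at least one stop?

Try each way of splitting the stops between the two vehicles (each non-empty) and, for each split, find the best tour for each vehicle:
  {#101} + {#102, #103, #104, #105}: 26 + 72 = 98
  {#102} + {#101, #103, #104, #105}: 28 + 46 = 74
  {#101, #102} + {#103, #104, #105}: 53 + 46 = 99
  {#103} + {#101, #102, #104, #105}: 6 + 72 = 78
  {#101, #103} + {#102, #104, #105}: 26 + 72 = 98
  {#102, #103} + {#101, #104, #105}: 34 + 46 = 80
  … (15 splits in total)
Best: vehicle 1 Base → #102 → Base = 28; vehicle 2 Base → #101 → #104 → #103 → #105 → Base = 46; combined 74.

74 m — the smallest possible combined total.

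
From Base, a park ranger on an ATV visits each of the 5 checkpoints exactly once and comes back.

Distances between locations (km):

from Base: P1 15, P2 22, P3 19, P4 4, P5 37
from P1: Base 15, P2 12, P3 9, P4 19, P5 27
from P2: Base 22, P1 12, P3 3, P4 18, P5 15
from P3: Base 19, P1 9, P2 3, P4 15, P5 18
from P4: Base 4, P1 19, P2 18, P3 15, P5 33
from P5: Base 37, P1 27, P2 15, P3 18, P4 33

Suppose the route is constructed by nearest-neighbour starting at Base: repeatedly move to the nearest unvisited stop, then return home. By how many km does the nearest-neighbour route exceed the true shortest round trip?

Base: P4=4, P1=15, P3=19, P2=22, P5=37 ⇒ P4
P4: P3=15, P2=18, P1=19, P5=33 ⇒ P3
P3: P2=3, P1=9, P5=18 ⇒ P2
P2: P1=12, P5=15 ⇒ P1
P1: P5=27 ⇒ P5
NN route Base → P4 → P3 → P2 → P1 → P5 → Base costs 98.
Optimal: Base → P1 → P2 → P5 → P3 → P4 → Base costs 79 (by enumerating all 60 distinct tours).
Excess = 98 − 79 = 19.

19 km longer than the optimal tour.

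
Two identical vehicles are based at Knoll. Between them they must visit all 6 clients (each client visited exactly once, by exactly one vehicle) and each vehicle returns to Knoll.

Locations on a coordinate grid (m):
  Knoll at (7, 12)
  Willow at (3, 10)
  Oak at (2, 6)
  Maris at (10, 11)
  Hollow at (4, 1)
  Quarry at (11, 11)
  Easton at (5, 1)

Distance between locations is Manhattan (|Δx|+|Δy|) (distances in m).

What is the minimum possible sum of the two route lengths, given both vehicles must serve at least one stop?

42 m — the smallest possible combined total.

Check every non-empty split of the stops between the two vehicles; for each half take its own optimal tour:
  {Willow} + {Oak, Maris, Hollow, Quarry, Easton}: 12 + 40 = 52
  {Oak} + {Willow, Maris, Hollow, Quarry, Easton}: 22 + 38 = 60
  {Willow, Oak} + {Maris, Hollow, Quarry, Easton}: 22 + 36 = 58
  {Maris} + {Willow, Oak, Hollow, Quarry, Easton}: 8 + 40 = 48
  {Willow, Maris} + {Oak, Hollow, Quarry, Easton}: 18 + 40 = 58
  {Oak, Maris} + {Willow, Hollow, Quarry, Easton}: 28 + 38 = 66
  … (31 splits in total)
  {Maris, Quarry} + {Willow, Oak, Hollow, Easton}: 10 + 32 = 42  ← best
Best: vehicle 1 Knoll → Maris → Quarry → Knoll = 10; vehicle 2 Knoll → Willow → Oak → Hollow → Easton → Knoll = 32; combined 42.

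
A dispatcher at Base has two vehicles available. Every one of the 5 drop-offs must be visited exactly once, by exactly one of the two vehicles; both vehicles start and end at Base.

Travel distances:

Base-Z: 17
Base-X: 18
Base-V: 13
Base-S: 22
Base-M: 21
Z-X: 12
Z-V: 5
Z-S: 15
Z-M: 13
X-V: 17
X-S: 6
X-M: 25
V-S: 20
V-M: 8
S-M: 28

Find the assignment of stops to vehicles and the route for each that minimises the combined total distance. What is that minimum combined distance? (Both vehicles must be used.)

Try each way of splitting the stops between the two vehicles (each non-empty) and, for each split, find the best tour for each vehicle:
  {Z} + {X, V, S, M}: 34 + 73 = 107
  {X} + {Z, V, S, M}: 36 + 71 = 107
  {Z, X} + {V, S, M}: 47 + 71 = 118
  {V} + {Z, X, S, M}: 26 + 73 = 99
  {Z, V} + {X, S, M}: 35 + 73 = 108
  {X, V} + {Z, S, M}: 48 + 71 = 119
  … (15 splits in total)
  {X, S} + {Z, V, M}: 46 + 51 = 97  ← best
Best: vehicle 1 Base → X → S → Base = 46; vehicle 2 Base → Z → V → M → Base = 51; combined 97.

Minimum combined distance: 97.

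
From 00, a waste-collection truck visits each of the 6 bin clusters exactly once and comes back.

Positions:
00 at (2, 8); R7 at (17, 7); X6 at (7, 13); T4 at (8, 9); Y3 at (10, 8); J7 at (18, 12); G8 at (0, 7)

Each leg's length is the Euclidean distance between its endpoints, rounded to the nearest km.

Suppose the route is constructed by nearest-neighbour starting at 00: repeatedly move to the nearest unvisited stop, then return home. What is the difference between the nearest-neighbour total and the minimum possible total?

7 km longer than the optimal tour.

From 00: G8=2, T4=6, X6=7, Y3=8, R7=15, J7=16 → choose G8 (2).
From G8: T4=8, X6=9, Y3=10, R7=17, J7=19 → choose T4 (8).
From T4: Y3=2, X6=4, R7=9, J7=10 → choose Y3 (2).
From Y3: X6=6, R7=7, J7=9 → choose X6 (6).
From X6: J7=11, R7=12 → choose J7 (11).
From J7: R7=5 → choose R7 (5).
NN route 00 → G8 → T4 → Y3 → X6 → J7 → R7 → 00 costs 49.
Optimal: 00 → X6 → J7 → R7 → Y3 → T4 → G8 → 00 costs 42 (by enumerating all 360 distinct tours).
Excess = 49 − 42 = 7.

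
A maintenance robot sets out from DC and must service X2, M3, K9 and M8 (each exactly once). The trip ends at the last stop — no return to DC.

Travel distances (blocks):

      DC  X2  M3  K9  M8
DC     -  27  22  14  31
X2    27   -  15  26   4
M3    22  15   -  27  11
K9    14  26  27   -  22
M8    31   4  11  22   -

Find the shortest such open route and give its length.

There are 4! = 24 possible orderings.
DC→X2→M3→K9→M8: 27+15+27+22 = 91
DC→X2→M3→M8→K9: 27+15+11+22 = 75
DC→X2→K9→M3→M8: 27+26+27+11 = 91
DC→X2→K9→M8→M3: 27+26+22+11 = 86
DC→X2→M8→M3→K9: 27+4+11+27 = 69
DC→X2→M8→K9→M3: 27+4+22+27 = 80
DC→M3→X2→K9→M8: 22+15+26+22 = 85
DC→M3→X2→M8→K9: 22+15+4+22 = 63
DC→M3→K9→X2→M8: 22+27+26+4 = 79
DC→M3→K9→M8→X2: 22+27+22+4 = 75
DC→M3→M8→X2→K9: 22+11+4+26 = 63
DC→M3→M8→K9→X2: 22+11+22+26 = 81
DC→K9→X2→M3→M8: 14+26+15+11 = 66
DC→K9→X2→M8→M3: 14+26+4+11 = 55
… (10 more)
The minimum is 55.
One shortest path: DC → K9 → X2 → M8 → M3.

Shortest open route: 55 blocks.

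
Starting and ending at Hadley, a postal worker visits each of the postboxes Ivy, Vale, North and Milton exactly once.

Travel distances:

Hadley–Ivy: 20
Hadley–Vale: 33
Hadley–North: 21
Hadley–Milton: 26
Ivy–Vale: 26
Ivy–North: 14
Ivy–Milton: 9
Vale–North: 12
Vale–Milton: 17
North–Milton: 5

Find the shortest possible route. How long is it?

Shortest round trip = 79.

There are 12 distinct closed tours to check (reversals are equivalent).
Hadley→Ivy→Vale→North→Milton→Hadley: 20+26+12+5+26 = 89
Hadley→Ivy→Vale→Milton→North→Hadley: 20+26+17+5+21 = 89
Hadley→Ivy→North→Vale→Milton→Hadley: 20+14+12+17+26 = 89
Hadley→Ivy→North→Milton→Vale→Hadley: 20+14+5+17+33 = 89
Hadley→Ivy→Milton→Vale→North→Hadley: 20+9+17+12+21 = 79
Hadley→Ivy→Milton→North→Vale→Hadley: 20+9+5+12+33 = 79
Hadley→Vale→Ivy→North→Milton→Hadley: 33+26+14+5+26 = 104
Hadley→Vale→Ivy→Milton→North→Hadley: 33+26+9+5+21 = 94
Hadley→Vale→North→Ivy→Milton→Hadley: 33+12+14+9+26 = 94
Hadley→Vale→Milton→Ivy→North→Hadley: 33+17+9+14+21 = 94
Hadley→North→Ivy→Vale→Milton→Hadley: 21+14+26+17+26 = 104
Hadley→North→Vale→Ivy→Milton→Hadley: 21+12+26+9+26 = 94
The minimum is 79.
One optimal route: Hadley → Ivy → Milton → Vale → North → Hadley (or its reverse).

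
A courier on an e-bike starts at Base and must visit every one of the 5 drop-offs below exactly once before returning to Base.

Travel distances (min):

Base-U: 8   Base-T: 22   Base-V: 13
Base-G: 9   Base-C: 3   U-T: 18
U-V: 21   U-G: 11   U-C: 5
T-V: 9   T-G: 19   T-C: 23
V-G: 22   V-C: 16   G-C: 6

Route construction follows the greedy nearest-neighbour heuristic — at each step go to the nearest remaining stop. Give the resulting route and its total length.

60 min along Base → C → U → G → T → V → Base.

Base → [C:3 / U:8 / G:9 / V:13 / T:22] → C (3)
C → [U:5 / G:6 / V:16 / T:23] → U (5)
U → [G:11 / T:18 / V:21] → G (11)
G → [T:19 / V:22] → T (19)
T → [V:9] → V (9)
Return V→Base: 13.
Total = 3 + 5 + 11 + 19 + 9 + 13 = 60.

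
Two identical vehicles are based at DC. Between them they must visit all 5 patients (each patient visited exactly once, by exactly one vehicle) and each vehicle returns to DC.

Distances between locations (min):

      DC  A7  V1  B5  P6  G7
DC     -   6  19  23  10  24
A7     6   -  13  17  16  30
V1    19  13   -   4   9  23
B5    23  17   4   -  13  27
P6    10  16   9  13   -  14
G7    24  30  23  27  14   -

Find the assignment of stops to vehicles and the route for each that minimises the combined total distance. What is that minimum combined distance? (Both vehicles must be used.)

Check every non-empty split of the stops between the two vehicles; for each half take its own optimal tour:
  {A7} + {V1, B5, P6, G7}: 12 + 74 = 86
  {V1} + {A7, B5, P6, G7}: 38 + 74 = 112
  {A7, V1} + {B5, P6, G7}: 38 + 74 = 112
  {B5} + {A7, V1, P6, G7}: 46 + 66 = 112
  {A7, B5} + {V1, P6, G7}: 46 + 66 = 112
  {V1, B5} + {A7, P6, G7}: 46 + 60 = 106
  … (15 splits in total)
Best: vehicle 1 DC → A7 → DC = 12; vehicle 2 DC → V1 → B5 → P6 → G7 → DC = 74; combined 86.

Minimum combined distance: 86 min.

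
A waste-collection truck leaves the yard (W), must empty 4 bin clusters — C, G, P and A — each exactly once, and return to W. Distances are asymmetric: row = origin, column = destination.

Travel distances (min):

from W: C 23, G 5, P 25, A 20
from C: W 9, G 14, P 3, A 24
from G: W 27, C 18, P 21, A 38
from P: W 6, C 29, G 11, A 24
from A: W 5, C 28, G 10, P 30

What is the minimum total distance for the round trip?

Minimum total distance: 55 min.

W → C → G → P → A → W: 23+14+21+24+5 = 87
W → C → G → A → P → W: 23+14+38+30+6 = 111
W → C → P → G → A → W: 23+3+11+38+5 = 80
W → C → P → A → G → W: 23+3+24+10+27 = 87
W → C → A → G → P → W: 23+24+10+21+6 = 84
W → C → A → P → G → W: 23+24+30+11+27 = 115
W → G → C → P → A → W: 5+18+3+24+5 = 55
W → G → C → A → P → W: 5+18+24+30+6 = 83
W → G → P → C → A → W: 5+21+29+24+5 = 84
W → G → P → A → C → W: 5+21+24+28+9 = 87
W → G → A → C → P → W: 5+38+28+3+6 = 80
W → G → A → P → C → W: 5+38+30+29+9 = 111
W → P → C → G → A → W: 25+29+14+38+5 = 111
W → P → C → A → G → W: 25+29+24+10+27 = 115
… (10 more)
The minimum is 55.
One optimal route: W → G → C → P → A → W.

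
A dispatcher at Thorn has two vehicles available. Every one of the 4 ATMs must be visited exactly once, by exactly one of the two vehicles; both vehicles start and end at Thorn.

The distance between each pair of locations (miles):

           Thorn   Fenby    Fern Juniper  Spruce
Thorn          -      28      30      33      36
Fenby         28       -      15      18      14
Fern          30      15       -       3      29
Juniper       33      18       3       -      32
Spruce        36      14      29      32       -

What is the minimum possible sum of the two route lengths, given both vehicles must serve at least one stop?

Check every non-empty split of the stops between the two vehicles; for each half take its own optimal tour:
  {Fenby} + {Fern, Juniper, Spruce}: 56 + 101 = 157
  {Fern} + {Fenby, Juniper, Spruce}: 60 + 101 = 161
  {Fenby, Fern} + {Juniper, Spruce}: 73 + 101 = 174
  {Juniper} + {Fenby, Fern, Spruce}: 66 + 95 = 161
  {Fenby, Juniper} + {Fern, Spruce}: 79 + 95 = 174
  {Fern, Juniper} + {Fenby, Spruce}: 66 + 78 = 144
  … (7 splits in total)
Best: vehicle 1 Thorn → Fern → Juniper → Thorn = 66; vehicle 2 Thorn → Fenby → Spruce → Thorn = 78; combined 144.

144 miles — the smallest possible combined total.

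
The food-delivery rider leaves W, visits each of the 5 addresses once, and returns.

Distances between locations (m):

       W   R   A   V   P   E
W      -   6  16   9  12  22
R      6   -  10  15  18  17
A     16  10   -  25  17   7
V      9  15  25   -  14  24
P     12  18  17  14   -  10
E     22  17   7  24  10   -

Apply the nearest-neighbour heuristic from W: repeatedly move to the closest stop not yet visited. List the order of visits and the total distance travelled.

56 m along W → R → A → E → P → V → W.

At W the remaining stops are R 6, V 9, P 12, A 16, E 22; go to R.
At R the remaining stops are A 10, V 15, E 17, P 18; go to A.
At A the remaining stops are E 7, P 17, V 25; go to E.
At E the remaining stops are P 10, V 24; go to P.
At P the remaining stops are V 14; go to V.
Return V→W: 9.
Total = 6 + 10 + 7 + 10 + 14 + 9 = 56.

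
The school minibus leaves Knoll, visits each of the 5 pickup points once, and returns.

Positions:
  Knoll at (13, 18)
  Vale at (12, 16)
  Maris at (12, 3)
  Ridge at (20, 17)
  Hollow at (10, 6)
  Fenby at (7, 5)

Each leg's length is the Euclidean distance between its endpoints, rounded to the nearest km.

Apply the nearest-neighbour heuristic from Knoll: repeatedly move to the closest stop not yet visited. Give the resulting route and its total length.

Knoll → [Vale:2 / Ridge:7 / Hollow:12 / Fenby:14 / Maris:15] → Vale (2)
Vale → [Ridge:8 / Hollow:10 / Fenby:12 / Maris:13] → Ridge (8)
Ridge → [Hollow:15 / Maris:16 / Fenby:18] → Hollow (15)
Hollow → [Fenby:3 / Maris:4] → Fenby (3)
Fenby → [Maris:5] → Maris (5)
Return Maris→Knoll: 15.
Total = 2 + 8 + 15 + 3 + 5 + 15 = 48.

48 km along Knoll → Vale → Ridge → Hollow → Fenby → Maris → Knoll.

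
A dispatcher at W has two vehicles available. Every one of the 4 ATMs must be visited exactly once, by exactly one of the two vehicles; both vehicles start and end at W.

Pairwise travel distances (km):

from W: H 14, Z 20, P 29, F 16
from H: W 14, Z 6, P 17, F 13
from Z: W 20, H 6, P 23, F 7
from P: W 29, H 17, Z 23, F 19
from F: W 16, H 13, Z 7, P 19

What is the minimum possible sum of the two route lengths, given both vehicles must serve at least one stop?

There are 2^3 − 1 = 7 ways to divide the 4 stops into two non-empty groups. For each, the best each vehicle can do is its own shortest tour through its group:
  {H} + {Z, P, F}: 28 + 75 = 103
  {Z} + {H, P, F}: 40 + 66 = 106
  {H, Z} + {P, F}: 40 + 64 = 104
  {P} + {H, Z, F}: 58 + 43 = 101
  {H, P} + {Z, F}: 60 + 43 = 103
  {Z, P} + {H, F}: 72 + 43 = 115
  … (7 splits in total)
Best: vehicle 1 W → P → W = 58; vehicle 2 W → H → Z → F → W = 43; combined 101.

Minimum combined distance: 101 km.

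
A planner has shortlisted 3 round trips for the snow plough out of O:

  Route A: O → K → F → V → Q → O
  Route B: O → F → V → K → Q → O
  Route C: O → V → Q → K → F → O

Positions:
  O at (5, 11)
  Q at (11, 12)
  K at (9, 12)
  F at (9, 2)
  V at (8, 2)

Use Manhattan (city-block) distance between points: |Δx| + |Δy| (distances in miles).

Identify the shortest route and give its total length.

34 miles — Route B is the shortest.

Route A: 5 + 10 + 1 + 13 + 7 = 36
Route B: 13 + 1 + 11 + 2 + 7 = 34
Route C: 12 + 13 + 2 + 10 + 13 = 50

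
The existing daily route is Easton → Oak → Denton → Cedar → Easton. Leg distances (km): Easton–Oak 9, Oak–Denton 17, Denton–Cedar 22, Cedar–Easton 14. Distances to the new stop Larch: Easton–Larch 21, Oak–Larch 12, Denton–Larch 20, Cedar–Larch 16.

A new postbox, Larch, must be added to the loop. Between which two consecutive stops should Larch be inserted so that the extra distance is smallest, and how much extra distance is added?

Adding 14 km by placing Larch on the Denton–Cedar leg.

Insertion cost between consecutive stops i–j is d(i,Larch) + d(Larch,j) − d(i,j):
  between Easton and Oak: 21 + 12 − 9 = 24
  between Oak and Denton: 12 + 20 − 17 = 15
  between Denton and Cedar: 20 + 16 − 22 = 14
  between Cedar and Easton: 16 + 21 − 14 = 23
Cheapest insertion is between Denton and Cedar, adding 14.
New total = 62 + 14 = 76.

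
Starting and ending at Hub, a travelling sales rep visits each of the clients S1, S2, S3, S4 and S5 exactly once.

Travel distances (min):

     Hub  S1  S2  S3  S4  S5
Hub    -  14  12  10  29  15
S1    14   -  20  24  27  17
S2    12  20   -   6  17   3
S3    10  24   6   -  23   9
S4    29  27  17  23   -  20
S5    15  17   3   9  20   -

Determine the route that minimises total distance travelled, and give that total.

Hub → S1 → S2 → S3 → S4 → S5 → Hub: 14+20+6+23+20+15 = 98
Hub → S1 → S2 → S3 → S5 → S4 → Hub: 14+20+6+9+20+29 = 98
Hub → S1 → S2 → S4 → S3 → S5 → Hub: 14+20+17+23+9+15 = 98
Hub → S1 → S2 → S4 → S5 → S3 → Hub: 14+20+17+20+9+10 = 90
Hub → S1 → S2 → S5 → S3 → S4 → Hub: 14+20+3+9+23+29 = 98
Hub → S1 → S2 → S5 → S4 → S3 → Hub: 14+20+3+20+23+10 = 90
Hub → S1 → S3 → S2 → S4 → S5 → Hub: 14+24+6+17+20+15 = 96
Hub → S1 → S3 → S2 → S5 → S4 → Hub: 14+24+6+3+20+29 = 96
Hub → S1 → S3 → S4 → S2 → S5 → Hub: 14+24+23+17+3+15 = 96
Hub → S1 → S3 → S4 → S5 → S2 → Hub: 14+24+23+20+3+12 = 96
Hub → S1 → S3 → S5 → S2 → S4 → Hub: 14+24+9+3+17+29 = 96
Hub → S1 → S3 → S5 → S4 → S2 → Hub: 14+24+9+20+17+12 = 96
Hub → S1 → S4 → S2 → S3 → S5 → Hub: 14+27+17+6+9+15 = 88
Hub → S1 → S4 → S2 → S5 → S3 → Hub: 14+27+17+3+9+10 = 80
… (46 more)
The minimum is 80.
One optimal route: Hub → S1 → S4 → S2 → S5 → S3 → Hub (or its reverse).

Minimum total distance: 80 min.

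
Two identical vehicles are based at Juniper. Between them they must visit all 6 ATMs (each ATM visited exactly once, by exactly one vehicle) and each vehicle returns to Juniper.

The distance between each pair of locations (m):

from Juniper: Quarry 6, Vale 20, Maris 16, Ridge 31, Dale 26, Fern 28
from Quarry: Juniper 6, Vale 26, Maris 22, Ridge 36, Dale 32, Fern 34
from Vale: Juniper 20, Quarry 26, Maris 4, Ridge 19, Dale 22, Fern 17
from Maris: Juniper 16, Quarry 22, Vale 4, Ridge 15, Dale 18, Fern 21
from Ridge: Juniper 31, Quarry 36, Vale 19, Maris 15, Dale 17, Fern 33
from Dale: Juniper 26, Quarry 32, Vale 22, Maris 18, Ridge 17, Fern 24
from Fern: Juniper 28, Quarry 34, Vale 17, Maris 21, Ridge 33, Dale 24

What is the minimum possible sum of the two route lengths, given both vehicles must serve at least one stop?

119 m — the smallest possible combined total.

There are 2^5 − 1 = 31 ways to divide the 6 stops into two non-empty groups. For each, the best each vehicle can do is its own shortest tour through its group:
  {Quarry} + {Vale, Maris, Ridge, Dale, Fern}: 12 + 107 = 119
  {Vale} + {Quarry, Maris, Ridge, Dale, Fern}: 40 + 112 = 152
  {Quarry, Vale} + {Maris, Ridge, Dale, Fern}: 52 + 100 = 152
  {Maris} + {Quarry, Vale, Ridge, Dale, Fern}: 32 + 119 = 151
  {Quarry, Maris} + {Vale, Ridge, Dale, Fern}: 44 + 107 = 151
  {Vale, Maris} + {Quarry, Ridge, Dale, Fern}: 40 + 111 = 151
  … (31 splits in total)
Best: vehicle 1 Juniper → Quarry → Juniper = 12; vehicle 2 Juniper → Dale → Ridge → Maris → Vale → Fern → Juniper = 107; combined 119.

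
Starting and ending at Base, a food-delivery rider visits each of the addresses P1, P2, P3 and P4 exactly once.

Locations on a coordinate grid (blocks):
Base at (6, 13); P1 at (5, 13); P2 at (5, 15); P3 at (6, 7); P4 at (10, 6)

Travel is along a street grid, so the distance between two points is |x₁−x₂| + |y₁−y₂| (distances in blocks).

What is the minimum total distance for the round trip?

28 blocks — the shortest possible round trip.

Base → P1 → P2 → P3 → P4 → Base: 1+2+9+5+11 = 28
Base → P1 → P2 → P4 → P3 → Base: 1+2+14+5+6 = 28
Base → P1 → P3 → P2 → P4 → Base: 1+7+9+14+11 = 42
Base → P1 → P3 → P4 → P2 → Base: 1+7+5+14+3 = 30
Base → P1 → P4 → P2 → P3 → Base: 1+12+14+9+6 = 42
Base → P1 → P4 → P3 → P2 → Base: 1+12+5+9+3 = 30
Base → P2 → P1 → P3 → P4 → Base: 3+2+7+5+11 = 28
Base → P2 → P1 → P4 → P3 → Base: 3+2+12+5+6 = 28
Base → P2 → P3 → P1 → P4 → Base: 3+9+7+12+11 = 42
Base → P2 → P4 → P1 → P3 → Base: 3+14+12+7+6 = 42
Base → P3 → P1 → P2 → P4 → Base: 6+7+2+14+11 = 40
Base → P3 → P2 → P1 → P4 → Base: 6+9+2+12+11 = 40
The minimum is 28.
One optimal route: Base → P1 → P2 → P3 → P4 → Base (or its reverse).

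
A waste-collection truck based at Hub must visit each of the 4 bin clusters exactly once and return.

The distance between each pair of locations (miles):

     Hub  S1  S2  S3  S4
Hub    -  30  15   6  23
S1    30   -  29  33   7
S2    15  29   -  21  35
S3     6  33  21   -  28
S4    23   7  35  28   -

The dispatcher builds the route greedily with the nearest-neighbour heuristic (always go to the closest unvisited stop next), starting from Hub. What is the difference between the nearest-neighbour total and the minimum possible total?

Hub: S3=6, S2=15, S4=23, S1=30 ⇒ S3
S3: S2=21, S4=28, S1=33 ⇒ S2
S2: S1=29, S4=35 ⇒ S1
S1: S4=7 ⇒ S4
NN route Hub → S3 → S2 → S1 → S4 → Hub costs 86.
Optimal: Hub → S2 → S1 → S4 → S3 → Hub costs 85 (by enumerating all 12 distinct tours).
Excess = 86 − 85 = 1.

1 miles longer than the optimal tour.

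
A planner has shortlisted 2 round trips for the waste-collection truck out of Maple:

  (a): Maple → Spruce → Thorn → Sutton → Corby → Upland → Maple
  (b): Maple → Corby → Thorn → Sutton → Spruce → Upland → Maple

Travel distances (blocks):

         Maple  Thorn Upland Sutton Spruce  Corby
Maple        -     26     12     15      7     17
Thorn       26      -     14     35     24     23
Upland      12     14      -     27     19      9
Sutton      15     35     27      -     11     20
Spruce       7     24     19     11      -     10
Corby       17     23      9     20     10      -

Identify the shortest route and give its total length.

107 blocks — (a) is the shortest.

(a): 7 + 24 + 35 + 20 + 9 + 12 = 107
(b): 17 + 23 + 35 + 11 + 19 + 12 = 117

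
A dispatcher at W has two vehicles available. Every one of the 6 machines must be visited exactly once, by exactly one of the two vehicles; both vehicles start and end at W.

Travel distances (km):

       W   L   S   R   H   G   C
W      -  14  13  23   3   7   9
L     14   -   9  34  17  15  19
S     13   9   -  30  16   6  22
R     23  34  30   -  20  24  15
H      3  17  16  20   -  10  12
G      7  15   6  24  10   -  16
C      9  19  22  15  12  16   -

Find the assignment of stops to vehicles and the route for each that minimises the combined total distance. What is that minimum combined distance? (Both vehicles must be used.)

83 km — the smallest possible combined total.

Try each way of splitting the stops between the two vehicles (each non-empty) and, for each split, find the best tour for each vehicle:
  {L} + {S, R, H, G, C}: 28 + 73 = 101
  {S} + {L, R, H, G, C}: 26 + 79 = 105
  {L, S} + {R, H, G, C}: 36 + 61 = 97
  {R} + {L, S, H, G, C}: 46 + 56 = 102
  {L, R} + {S, H, G, C}: 71 + 50 = 121
  {S, R} + {L, H, G, C}: 66 + 56 = 122
  … (31 splits in total)
  {H} + {L, S, R, G, C}: 6 + 77 = 83  ← best
Best: vehicle 1 W → H → W = 6; vehicle 2 W → L → S → G → R → C → W = 77; combined 83.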